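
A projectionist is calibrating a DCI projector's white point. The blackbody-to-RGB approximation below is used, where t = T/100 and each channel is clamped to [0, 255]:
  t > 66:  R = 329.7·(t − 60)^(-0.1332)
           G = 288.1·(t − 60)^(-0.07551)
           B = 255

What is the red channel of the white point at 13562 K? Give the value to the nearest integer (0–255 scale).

185

t = 13562/100 = 135.62; the t > 66 branch applies.
R = 329.7·(135.62 − 60)^(-0.1332) = 329.7·75.62^(-0.1332) = 329.7·0.56204 = 185.304.
Rounded: 185.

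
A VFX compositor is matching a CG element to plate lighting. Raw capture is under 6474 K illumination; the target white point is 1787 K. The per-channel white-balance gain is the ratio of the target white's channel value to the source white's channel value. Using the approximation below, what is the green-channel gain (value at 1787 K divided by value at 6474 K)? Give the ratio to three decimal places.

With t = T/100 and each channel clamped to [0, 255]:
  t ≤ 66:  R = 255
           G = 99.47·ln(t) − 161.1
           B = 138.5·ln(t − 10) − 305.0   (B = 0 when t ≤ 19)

0.495

At 6474 K (t = 64.74):
  G = 99.47·ln 64.74 − 161.1 = 99.47·4.1704 − 161.1 = 253.728.
At 1787 K (t = 17.87):
  G = 99.47·ln 17.87 − 161.1 = 99.47·2.8831 − 161.1 = 125.684.
Gain = 125.684 / 253.728 = 0.4954 → 0.495.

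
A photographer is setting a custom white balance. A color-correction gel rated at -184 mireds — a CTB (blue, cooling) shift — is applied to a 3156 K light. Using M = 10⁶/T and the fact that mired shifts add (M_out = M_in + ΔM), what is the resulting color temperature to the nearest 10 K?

M_in = 10⁶/3156 = 316.86 mireds.
M_out = 316.86 + (-184) = 132.86 mireds.
T_out = 10⁶/132.86 = 7526.9 K → 7530 K.

7530 K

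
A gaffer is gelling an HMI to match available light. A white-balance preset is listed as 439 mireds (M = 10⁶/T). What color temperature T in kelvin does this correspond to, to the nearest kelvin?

T = 10⁶ / 439 = 2277.90 K → 2278 K.

2278 K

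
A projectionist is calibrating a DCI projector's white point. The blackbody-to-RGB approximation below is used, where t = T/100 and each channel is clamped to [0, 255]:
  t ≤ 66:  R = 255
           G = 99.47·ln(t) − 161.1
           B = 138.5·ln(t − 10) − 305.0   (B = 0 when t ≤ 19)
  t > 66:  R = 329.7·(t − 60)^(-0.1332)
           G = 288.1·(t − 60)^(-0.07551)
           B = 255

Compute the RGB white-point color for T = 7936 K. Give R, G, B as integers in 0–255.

R=222, G=230, B=255

t = 7936/100 = 79.36; the t > 66 branch applies.
R = 329.7·(79.36 − 60)^(-0.1332) = 329.7·19.36^(-0.1332) = 329.7·0.67388 = 222.179.
G = 288.1·(79.36 − 60)^(-0.07551) = 288.1·19.36^(-0.07551) = 288.1·0.79951 = 230.340.
B = 255 by definition for t > 66.
Rounded: (222, 230, 255).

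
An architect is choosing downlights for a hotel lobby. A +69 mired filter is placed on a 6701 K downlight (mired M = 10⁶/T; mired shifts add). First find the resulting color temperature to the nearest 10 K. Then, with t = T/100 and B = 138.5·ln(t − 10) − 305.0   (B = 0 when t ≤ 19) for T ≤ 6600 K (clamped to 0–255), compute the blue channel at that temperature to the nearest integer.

191

M_in = 10⁶/6701 = 149.23; M_out = 149.23 + (+69) = 218.23.
T_out = 10⁶/218.23 = 4582.3 K → 4580 K; t = 45.8.
B = 138.5·ln(45.8 − 10) − 305.0 = 138.5·ln 35.8 − 305.0 = 138.5·3.5779 − 305.0 = 190.546.
Rounded: 191.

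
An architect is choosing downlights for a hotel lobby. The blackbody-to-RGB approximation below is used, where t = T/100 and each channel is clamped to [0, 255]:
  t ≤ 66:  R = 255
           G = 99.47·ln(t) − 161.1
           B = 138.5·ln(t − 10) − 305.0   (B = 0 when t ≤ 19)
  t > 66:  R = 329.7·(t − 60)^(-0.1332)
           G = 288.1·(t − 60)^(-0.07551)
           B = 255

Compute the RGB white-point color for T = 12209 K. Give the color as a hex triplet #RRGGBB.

t = 12209/100 = 122.09; the t > 66 branch applies.
R = 329.7·(122.09 − 60)^(-0.1332) = 329.7·62.09^(-0.1332) = 329.7·0.57699 = 190.234.
G = 288.1·(122.09 − 60)^(-0.07551) = 288.1·62.09^(-0.07551) = 288.1·0.73216 = 210.937.
B = 255 by definition for t > 66.
Rounded: (190, 211, 255).
In hex: #BED3FF.

#BED3FF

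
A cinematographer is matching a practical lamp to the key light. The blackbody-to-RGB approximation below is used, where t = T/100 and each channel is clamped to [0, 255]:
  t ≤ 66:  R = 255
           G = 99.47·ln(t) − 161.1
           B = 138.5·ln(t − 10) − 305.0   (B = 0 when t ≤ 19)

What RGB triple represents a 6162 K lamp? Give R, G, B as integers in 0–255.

R=255, G=249, B=241

t = 6162/100 = 61.62; the t ≤ 66 branch applies.
R = 255 by definition for t ≤ 66.
G = 99.47·ln 61.62 − 161.1 = 99.47·4.1210 − 161.1 = 248.815.
B = 138.5·ln(61.62 − 10) − 305.0 = 138.5·ln 51.62 − 305.0 = 138.5·3.9439 − 305.0 = 241.231.
Rounded: (255, 249, 241).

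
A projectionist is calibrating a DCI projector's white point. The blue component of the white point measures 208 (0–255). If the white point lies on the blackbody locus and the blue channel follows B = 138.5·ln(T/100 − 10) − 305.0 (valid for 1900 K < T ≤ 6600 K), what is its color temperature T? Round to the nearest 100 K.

5100 K

ln(t − 10) = (208 + 305.0) / 138.5 = 3.7040.
t − 10 = e^3.7040 = 40.608, so t = 50.608.
T = 100·t = 5061 K → 5100 K to the nearest 100 K.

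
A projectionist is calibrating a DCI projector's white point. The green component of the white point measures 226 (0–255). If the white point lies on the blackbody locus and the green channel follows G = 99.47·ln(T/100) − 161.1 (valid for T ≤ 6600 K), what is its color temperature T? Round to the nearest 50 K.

ln t = (226 + 161.1) / 99.47 = 3.8916.
t = e^3.8916 = 48.990.
T = 100·t = 4899 K → 4900 K to the nearest 50 K.

4900 K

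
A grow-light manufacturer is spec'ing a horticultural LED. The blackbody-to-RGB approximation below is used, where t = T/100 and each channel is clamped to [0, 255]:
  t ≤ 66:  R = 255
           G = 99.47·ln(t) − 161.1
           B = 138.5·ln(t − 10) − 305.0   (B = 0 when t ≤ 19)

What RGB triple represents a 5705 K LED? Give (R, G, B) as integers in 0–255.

(255, 241, 228)

t = 5705/100 = 57.05; the t ≤ 66 branch applies.
R = 255 by definition for t ≤ 66.
G = 99.47·ln 57.05 − 161.1 = 99.47·4.0439 − 161.1 = 241.150.
B = 138.5·ln(57.05 − 10) − 305.0 = 138.5·ln 47.05 − 305.0 = 138.5·3.8512 − 305.0 = 228.393.
Rounded: (255, 241, 228).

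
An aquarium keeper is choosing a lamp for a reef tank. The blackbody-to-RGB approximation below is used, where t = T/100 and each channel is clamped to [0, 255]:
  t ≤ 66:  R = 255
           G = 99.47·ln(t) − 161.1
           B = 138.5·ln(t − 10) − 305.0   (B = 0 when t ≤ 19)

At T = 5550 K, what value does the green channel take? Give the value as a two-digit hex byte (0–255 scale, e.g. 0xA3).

t = 5550/100 = 55.5; the t ≤ 66 branch applies.
G = 99.47·ln 55.5 − 161.1 = 99.47·4.0164 − 161.1 = 238.410.
Rounded: 238; in hex, 0xEE.

0xEE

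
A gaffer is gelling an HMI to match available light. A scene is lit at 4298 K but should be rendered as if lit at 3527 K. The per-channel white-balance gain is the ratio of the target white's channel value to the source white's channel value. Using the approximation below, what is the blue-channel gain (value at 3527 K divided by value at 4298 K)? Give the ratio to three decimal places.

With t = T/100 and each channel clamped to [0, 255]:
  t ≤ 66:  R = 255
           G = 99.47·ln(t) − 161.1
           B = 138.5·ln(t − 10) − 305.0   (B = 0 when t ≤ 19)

0.794

At 4298 K (t = 42.98):
  B = 138.5·ln(42.98 − 10) − 305.0 = 138.5·ln 32.98 − 305.0 = 138.5·3.4959 − 305.0 = 179.182.
At 3527 K (t = 35.27):
  B = 138.5·ln(35.27 − 10) − 305.0 = 138.5·ln 25.27 − 305.0 = 138.5·3.2296 − 305.0 = 142.302.
Gain = 142.302 / 179.182 = 0.7942 → 0.794.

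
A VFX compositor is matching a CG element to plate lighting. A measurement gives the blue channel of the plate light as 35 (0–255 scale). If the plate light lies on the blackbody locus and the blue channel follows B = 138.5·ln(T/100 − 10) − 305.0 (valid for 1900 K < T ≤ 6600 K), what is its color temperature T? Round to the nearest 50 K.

ln(t − 10) = (35 + 305.0) / 138.5 = 2.4549.
t − 10 = e^2.4549 = 11.645, so t = 21.645.
T = 100·t = 2164 K → 2150 K to the nearest 50 K.

2150 K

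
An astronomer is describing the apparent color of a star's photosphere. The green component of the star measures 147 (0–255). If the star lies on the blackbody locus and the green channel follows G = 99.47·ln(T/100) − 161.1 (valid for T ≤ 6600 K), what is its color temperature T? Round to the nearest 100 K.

ln t = (147 + 161.1) / 99.47 = 3.0974.
t = e^3.0974 = 22.141.
T = 100·t = 2214 K → 2200 K to the nearest 100 K.

2200 K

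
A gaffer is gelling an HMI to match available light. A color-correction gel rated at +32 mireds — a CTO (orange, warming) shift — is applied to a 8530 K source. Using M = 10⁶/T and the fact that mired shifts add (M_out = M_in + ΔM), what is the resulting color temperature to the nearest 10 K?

6700 K

M_in = 10⁶/8530 = 117.23 mireds.
M_out = 117.23 + (+32) = 149.23 mireds.
T_out = 10⁶/149.23 = 6700.9 K → 6700 K.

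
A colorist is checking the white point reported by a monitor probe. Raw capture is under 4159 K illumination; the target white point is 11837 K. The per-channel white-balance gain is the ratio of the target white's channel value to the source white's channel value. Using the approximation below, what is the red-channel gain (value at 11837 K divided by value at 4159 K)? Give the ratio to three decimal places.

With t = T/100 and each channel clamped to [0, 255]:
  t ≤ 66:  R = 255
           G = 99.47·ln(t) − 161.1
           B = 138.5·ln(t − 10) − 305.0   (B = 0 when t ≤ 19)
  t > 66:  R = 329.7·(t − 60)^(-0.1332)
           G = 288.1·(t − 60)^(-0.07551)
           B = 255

0.752

At 4159 K (t = 41.59):
  R = 255 by definition for t ≤ 66.
At 11837 K (t = 118.37):
  R = 329.7·(118.37 − 60)^(-0.1332) = 329.7·58.37^(-0.1332) = 329.7·0.58176 = 191.806.
Gain = 191.806 / 255.000 = 0.7522 → 0.752.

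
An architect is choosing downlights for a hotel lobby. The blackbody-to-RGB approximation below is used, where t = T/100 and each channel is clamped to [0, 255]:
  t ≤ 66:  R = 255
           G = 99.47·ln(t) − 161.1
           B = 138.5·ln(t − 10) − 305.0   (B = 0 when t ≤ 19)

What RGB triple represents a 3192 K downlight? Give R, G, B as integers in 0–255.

t = 3192/100 = 31.92; the t ≤ 66 branch applies.
R = 255 by definition for t ≤ 66.
G = 99.47·ln 31.92 − 161.1 = 99.47·3.4632 − 161.1 = 183.388.
B = 138.5·ln(31.92 − 10) − 305.0 = 138.5·ln 21.92 − 305.0 = 138.5·3.0874 − 305.0 = 122.605.
Rounded: (255, 183, 123).

R=255, G=183, B=123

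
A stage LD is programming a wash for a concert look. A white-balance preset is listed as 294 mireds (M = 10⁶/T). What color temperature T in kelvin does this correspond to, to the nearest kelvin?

3401 K

T = 10⁶ / 294 = 3401.36 K → 3401 K.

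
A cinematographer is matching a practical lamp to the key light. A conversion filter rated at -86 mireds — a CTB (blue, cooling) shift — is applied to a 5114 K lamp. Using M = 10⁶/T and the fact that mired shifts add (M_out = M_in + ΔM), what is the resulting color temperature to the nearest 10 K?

9130 K

M_in = 10⁶/5114 = 195.54 mireds.
M_out = 195.54 + (-86) = 109.54 mireds.
T_out = 10⁶/109.54 = 9128.9 K → 9130 K.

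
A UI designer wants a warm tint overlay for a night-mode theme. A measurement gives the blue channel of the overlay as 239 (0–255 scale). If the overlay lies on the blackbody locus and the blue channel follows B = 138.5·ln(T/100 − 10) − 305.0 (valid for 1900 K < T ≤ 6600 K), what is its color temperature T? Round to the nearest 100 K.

6100 K

ln(t − 10) = (239 + 305.0) / 138.5 = 3.9278.
t − 10 = e^3.9278 = 50.795, so t = 60.795.
T = 100·t = 6079 K → 6100 K to the nearest 100 K.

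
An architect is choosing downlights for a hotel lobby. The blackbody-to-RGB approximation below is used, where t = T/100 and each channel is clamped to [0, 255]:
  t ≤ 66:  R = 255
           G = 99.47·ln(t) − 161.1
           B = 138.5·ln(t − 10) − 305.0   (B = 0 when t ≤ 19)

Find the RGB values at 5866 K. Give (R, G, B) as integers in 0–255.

t = 5866/100 = 58.66; the t ≤ 66 branch applies.
R = 255 by definition for t ≤ 66.
G = 99.47·ln 58.66 − 161.1 = 99.47·4.0718 − 161.1 = 243.918.
B = 138.5·ln(58.66 − 10) − 305.0 = 138.5·ln 48.66 − 305.0 = 138.5·3.8849 − 305.0 = 233.053.
Rounded: (255, 244, 233).

(255, 244, 233)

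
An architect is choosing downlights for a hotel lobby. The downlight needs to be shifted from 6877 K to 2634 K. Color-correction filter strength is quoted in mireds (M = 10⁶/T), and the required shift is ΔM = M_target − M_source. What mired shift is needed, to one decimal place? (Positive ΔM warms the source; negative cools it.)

M_source = 10⁶/6877 = 145.412; M_target = 10⁶/2634 = 379.651.
ΔM = 379.651 − 145.412 = 234.238 → +234.2 mireds, a warming shift.

+234.2 mireds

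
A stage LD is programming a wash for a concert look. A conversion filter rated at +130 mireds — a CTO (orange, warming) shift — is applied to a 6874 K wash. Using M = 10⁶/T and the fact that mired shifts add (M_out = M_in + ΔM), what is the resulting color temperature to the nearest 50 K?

M_in = 10⁶/6874 = 145.48 mireds.
M_out = 145.48 + (+130) = 275.48 mireds.
T_out = 10⁶/275.48 = 3630.1 K → 3650 K.

3650 K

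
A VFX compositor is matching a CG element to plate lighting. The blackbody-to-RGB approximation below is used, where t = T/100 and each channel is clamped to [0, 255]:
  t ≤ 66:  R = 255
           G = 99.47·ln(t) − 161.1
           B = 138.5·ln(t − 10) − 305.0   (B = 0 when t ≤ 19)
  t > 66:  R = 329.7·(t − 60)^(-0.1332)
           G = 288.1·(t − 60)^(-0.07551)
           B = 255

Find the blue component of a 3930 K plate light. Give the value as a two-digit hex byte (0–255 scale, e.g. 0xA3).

t = 3930/100 = 39.3; the t ≤ 66 branch applies.
B = 138.5·ln(39.3 − 10) − 305.0 = 138.5·ln 29.3 − 305.0 = 138.5·3.3776 − 305.0 = 162.796.
Rounded: 163; in hex, 0xA3.

0xA3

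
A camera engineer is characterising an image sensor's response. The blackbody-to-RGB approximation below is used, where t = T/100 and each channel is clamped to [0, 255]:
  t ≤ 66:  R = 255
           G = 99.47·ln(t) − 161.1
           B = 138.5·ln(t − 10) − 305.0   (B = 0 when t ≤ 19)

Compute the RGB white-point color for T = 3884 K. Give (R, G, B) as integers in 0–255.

t = 3884/100 = 38.84; the t ≤ 66 branch applies.
R = 255 by definition for t ≤ 66.
G = 99.47·ln 38.84 − 161.1 = 99.47·3.6595 − 161.1 = 202.906.
B = 138.5·ln(38.84 − 10) − 305.0 = 138.5·ln 28.84 − 305.0 = 138.5·3.3618 − 305.0 = 160.604.
Rounded: (255, 203, 161).

(255, 203, 161)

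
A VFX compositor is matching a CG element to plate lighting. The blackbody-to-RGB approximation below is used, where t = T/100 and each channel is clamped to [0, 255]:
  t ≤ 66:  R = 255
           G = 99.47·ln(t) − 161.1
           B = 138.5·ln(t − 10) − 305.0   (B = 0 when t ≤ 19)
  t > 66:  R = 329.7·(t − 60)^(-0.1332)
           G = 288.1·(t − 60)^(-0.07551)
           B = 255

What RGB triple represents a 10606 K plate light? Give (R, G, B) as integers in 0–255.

t = 10606/100 = 106.06; the t > 66 branch applies.
R = 329.7·(106.06 − 60)^(-0.1332) = 329.7·46.06^(-0.1332) = 329.7·0.60041 = 197.954.
G = 288.1·(106.06 − 60)^(-0.07551) = 288.1·46.06^(-0.07551) = 288.1·0.74886 = 215.747.
B = 255 by definition for t > 66.
Rounded: (198, 216, 255).

(198, 216, 255)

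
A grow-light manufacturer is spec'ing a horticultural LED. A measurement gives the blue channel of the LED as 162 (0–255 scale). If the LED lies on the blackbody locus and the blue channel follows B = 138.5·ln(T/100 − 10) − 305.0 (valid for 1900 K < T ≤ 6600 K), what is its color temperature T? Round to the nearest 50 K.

3900 K

ln(t − 10) = (162 + 305.0) / 138.5 = 3.3718.
t − 10 = e^3.3718 = 29.132, so t = 39.132.
T = 100·t = 3913 K → 3900 K to the nearest 50 K.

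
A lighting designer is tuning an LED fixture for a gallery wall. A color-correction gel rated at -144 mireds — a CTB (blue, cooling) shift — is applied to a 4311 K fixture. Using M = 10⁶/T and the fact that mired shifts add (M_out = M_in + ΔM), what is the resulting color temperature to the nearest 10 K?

11370 K

M_in = 10⁶/4311 = 231.96 mireds.
M_out = 231.96 + (-144) = 87.96 mireds.
T_out = 10⁶/87.96 = 11368.2 K → 11370 K.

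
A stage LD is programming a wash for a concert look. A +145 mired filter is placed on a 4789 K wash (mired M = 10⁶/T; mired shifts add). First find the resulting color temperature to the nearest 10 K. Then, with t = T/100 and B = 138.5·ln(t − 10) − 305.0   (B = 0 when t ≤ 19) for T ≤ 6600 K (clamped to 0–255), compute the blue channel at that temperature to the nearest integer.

98

M_in = 10⁶/4789 = 208.81; M_out = 208.81 + (+145) = 353.81.
T_out = 10⁶/353.81 = 2826.4 K → 2830 K; t = 28.3.
B = 138.5·ln(28.3 − 10) − 305.0 = 138.5·ln 18.3 − 305.0 = 138.5·2.9069 − 305.0 = 97.606.
Rounded: 98.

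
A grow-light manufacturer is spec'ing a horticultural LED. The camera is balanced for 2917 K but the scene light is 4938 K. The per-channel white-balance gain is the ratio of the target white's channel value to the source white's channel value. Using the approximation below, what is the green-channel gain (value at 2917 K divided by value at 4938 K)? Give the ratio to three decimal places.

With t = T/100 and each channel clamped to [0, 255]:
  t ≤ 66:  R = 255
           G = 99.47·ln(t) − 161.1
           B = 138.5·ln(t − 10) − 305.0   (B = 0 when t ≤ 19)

0.769

At 4938 K (t = 49.38):
  G = 99.47·ln 49.38 − 161.1 = 99.47·3.8995 − 161.1 = 226.788.
At 2917 K (t = 29.17):
  G = 99.47·ln 29.17 − 161.1 = 99.47·3.3731 − 161.1 = 174.426.
Gain = 174.426 / 226.788 = 0.7691 → 0.769.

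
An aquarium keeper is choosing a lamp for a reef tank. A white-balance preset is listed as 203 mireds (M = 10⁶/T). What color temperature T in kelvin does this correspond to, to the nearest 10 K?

T = 10⁶ / 203 = 4926.11 K → 4930 K.

4930 K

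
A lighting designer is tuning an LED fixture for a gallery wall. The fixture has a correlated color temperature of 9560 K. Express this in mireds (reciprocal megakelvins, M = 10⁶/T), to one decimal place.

M = 10⁶ / 9560 = 104.603 → 104.6 mireds.

104.6 mireds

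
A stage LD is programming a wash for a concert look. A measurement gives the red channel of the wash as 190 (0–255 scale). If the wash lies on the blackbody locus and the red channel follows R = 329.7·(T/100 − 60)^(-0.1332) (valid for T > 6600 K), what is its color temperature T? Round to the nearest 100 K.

(t − 60)^(-0.1332) = 190/329.7 = 0.57628.
t − 60 = 0.57628^(1/-0.1332) = 0.57628^(-7.508) = 62.667, so t = 122.667.
T = 100·t = 12267 K → 12300 K to the nearest 100 K.

12300 K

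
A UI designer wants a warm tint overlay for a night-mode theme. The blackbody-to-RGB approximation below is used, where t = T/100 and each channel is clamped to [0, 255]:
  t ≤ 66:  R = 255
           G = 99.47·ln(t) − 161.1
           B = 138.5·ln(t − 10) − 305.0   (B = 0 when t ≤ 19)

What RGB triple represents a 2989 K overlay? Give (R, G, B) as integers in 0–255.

(255, 177, 109)

t = 2989/100 = 29.89; the t ≤ 66 branch applies.
R = 255 by definition for t ≤ 66.
G = 99.47·ln 29.89 − 161.1 = 99.47·3.3975 − 161.1 = 176.852.
B = 138.5·ln(29.89 − 10) − 305.0 = 138.5·ln 19.89 − 305.0 = 138.5·2.9902 − 305.0 = 109.145.
Rounded: (255, 177, 109).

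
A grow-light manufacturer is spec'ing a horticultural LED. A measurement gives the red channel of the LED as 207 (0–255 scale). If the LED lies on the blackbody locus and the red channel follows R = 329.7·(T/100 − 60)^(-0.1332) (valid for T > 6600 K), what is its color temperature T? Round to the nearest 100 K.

(t − 60)^(-0.1332) = 207/329.7 = 0.62784.
t − 60 = 0.62784^(1/-0.1332) = 0.62784^(-7.508) = 32.933, so t = 92.933.
T = 100·t = 9293 K → 9300 K to the nearest 100 K.

9300 K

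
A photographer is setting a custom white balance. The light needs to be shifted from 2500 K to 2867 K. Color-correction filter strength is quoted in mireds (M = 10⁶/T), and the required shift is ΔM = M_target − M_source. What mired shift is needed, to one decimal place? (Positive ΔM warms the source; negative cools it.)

M_source = 10⁶/2500 = 400.000; M_target = 10⁶/2867 = 348.797.
ΔM = 348.797 − 400.000 = -51.203 → -51.2 mireds, a cooling shift.

-51.2 mireds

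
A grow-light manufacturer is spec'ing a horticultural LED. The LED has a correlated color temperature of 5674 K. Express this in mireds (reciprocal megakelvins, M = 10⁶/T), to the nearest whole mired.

M = 10⁶ / 5674 = 176.243 → 176 mireds.

176 mireds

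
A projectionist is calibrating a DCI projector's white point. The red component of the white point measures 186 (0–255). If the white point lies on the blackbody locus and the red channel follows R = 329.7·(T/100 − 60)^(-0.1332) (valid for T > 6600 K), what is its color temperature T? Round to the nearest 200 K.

(t − 60)^(-0.1332) = 186/329.7 = 0.56415.
t − 60 = 0.56415^(1/-0.1332) = 0.56415^(-7.508) = 73.521, so t = 133.521.
T = 100·t = 13352 K → 13400 K to the nearest 200 K.

13400 K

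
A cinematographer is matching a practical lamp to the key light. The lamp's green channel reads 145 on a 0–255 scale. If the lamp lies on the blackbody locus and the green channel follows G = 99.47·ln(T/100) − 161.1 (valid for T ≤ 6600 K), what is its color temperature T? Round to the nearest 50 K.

2150 K

ln t = (145 + 161.1) / 99.47 = 3.0773.
t = e^3.0773 = 21.700.
T = 100·t = 2170 K → 2150 K to the nearest 50 K.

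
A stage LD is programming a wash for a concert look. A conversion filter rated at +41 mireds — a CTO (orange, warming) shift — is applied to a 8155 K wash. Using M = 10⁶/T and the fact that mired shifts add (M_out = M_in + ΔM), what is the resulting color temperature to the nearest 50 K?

6100 K

M_in = 10⁶/8155 = 122.62 mireds.
M_out = 122.62 + (+41) = 163.62 mireds.
T_out = 10⁶/163.62 = 6111.6 K → 6100 K.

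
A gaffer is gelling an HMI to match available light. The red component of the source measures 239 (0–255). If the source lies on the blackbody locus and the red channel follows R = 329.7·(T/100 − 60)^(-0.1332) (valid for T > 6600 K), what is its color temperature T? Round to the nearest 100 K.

(t − 60)^(-0.1332) = 239/329.7 = 0.72490.
t − 60 = 0.72490^(1/-0.1332) = 0.72490^(-7.508) = 11.193, so t = 71.193.
T = 100·t = 7119 K → 7100 K to the nearest 100 K.

7100 K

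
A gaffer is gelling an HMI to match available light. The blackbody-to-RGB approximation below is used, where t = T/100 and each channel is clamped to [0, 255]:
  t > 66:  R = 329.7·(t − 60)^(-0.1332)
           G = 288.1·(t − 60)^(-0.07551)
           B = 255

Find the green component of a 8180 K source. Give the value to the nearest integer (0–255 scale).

t = 8180/100 = 81.8; the t > 66 branch applies.
G = 288.1·(81.8 − 60)^(-0.07551) = 288.1·21.8^(-0.07551) = 288.1·0.79238 = 228.284.
Rounded: 228.

228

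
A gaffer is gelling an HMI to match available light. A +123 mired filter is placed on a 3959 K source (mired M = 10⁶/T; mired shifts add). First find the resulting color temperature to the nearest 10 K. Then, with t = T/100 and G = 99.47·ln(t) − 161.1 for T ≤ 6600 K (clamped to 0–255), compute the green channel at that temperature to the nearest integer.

M_in = 10⁶/3959 = 252.59; M_out = 252.59 + (+123) = 375.59.
T_out = 10⁶/375.59 = 2662.5 K → 2660 K; t = 26.6.
G = 99.47·ln 26.6 − 161.1 = 99.47·3.2809 − 161.1 = 165.252.
Rounded: 165.

165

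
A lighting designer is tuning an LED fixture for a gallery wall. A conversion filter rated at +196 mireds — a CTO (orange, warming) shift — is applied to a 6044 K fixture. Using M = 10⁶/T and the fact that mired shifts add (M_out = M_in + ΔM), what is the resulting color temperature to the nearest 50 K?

M_in = 10⁶/6044 = 165.45 mireds.
M_out = 165.45 + (+196) = 361.45 mireds.
T_out = 10⁶/361.45 = 2766.6 K → 2750 K.

2750 K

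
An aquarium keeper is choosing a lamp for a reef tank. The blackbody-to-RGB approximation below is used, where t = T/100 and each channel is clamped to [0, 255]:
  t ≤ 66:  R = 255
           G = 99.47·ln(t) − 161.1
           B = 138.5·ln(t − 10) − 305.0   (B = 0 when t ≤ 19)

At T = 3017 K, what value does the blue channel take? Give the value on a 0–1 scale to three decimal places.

t = 3017/100 = 30.17; the t ≤ 66 branch applies.
B = 138.5·ln(30.17 − 10) − 305.0 = 138.5·ln 20.17 − 305.0 = 138.5·3.0042 − 305.0 = 111.081.
On a 0–1 scale: 111.081/255 = 0.4356 → 0.436.

0.436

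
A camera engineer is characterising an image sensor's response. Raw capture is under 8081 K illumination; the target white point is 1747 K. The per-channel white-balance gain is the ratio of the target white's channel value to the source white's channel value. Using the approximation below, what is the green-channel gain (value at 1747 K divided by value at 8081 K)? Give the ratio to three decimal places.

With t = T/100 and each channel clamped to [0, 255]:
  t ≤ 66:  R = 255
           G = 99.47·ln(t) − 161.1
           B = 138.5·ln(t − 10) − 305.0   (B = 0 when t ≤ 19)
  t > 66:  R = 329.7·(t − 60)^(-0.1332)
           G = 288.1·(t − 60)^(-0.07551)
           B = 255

At 8081 K (t = 80.81):
  G = 288.1·(80.81 − 60)^(-0.07551) = 288.1·20.81^(-0.07551) = 288.1·0.79517 = 229.087.
At 1747 K (t = 17.47):
  G = 99.47·ln 17.47 − 161.1 = 99.47·2.8605 − 161.1 = 123.432.
Gain = 123.432 / 229.087 = 0.5388 → 0.539.

0.539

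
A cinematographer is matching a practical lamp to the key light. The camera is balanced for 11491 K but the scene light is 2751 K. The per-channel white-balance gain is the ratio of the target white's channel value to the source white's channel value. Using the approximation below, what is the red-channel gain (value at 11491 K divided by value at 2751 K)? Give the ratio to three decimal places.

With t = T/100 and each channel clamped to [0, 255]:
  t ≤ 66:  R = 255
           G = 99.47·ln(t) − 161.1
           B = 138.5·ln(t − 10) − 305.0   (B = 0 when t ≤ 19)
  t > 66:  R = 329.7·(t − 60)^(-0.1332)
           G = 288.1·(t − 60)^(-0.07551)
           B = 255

At 2751 K (t = 27.51):
  R = 255 by definition for t ≤ 66.
At 11491 K (t = 114.91):
  R = 329.7·(114.91 − 60)^(-0.1332) = 329.7·54.91^(-0.1332) = 329.7·0.58651 = 193.374.
Gain = 193.374 / 255.000 = 0.7583 → 0.758.

0.758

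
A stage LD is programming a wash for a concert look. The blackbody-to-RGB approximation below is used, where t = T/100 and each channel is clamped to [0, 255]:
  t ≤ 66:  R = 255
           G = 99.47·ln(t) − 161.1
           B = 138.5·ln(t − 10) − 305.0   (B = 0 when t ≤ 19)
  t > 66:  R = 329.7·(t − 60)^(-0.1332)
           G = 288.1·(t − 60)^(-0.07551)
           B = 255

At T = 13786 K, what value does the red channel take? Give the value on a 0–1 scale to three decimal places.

t = 13786/100 = 137.86; the t > 66 branch applies.
R = 329.7·(137.86 − 60)^(-0.1332) = 329.7·77.86^(-0.1332) = 329.7·0.55986 = 184.585.
On a 0–1 scale: 184.585/255 = 0.7239 → 0.724.

0.724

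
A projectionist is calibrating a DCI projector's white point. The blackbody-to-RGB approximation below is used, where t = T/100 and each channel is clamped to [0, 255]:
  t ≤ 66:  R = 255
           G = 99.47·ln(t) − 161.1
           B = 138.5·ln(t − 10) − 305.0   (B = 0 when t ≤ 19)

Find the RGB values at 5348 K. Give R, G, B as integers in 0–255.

R=255, G=235, B=217

t = 5348/100 = 53.48; the t ≤ 66 branch applies.
R = 255 by definition for t ≤ 66.
G = 99.47·ln 53.48 − 161.1 = 99.47·3.9793 − 161.1 = 234.722.
B = 138.5·ln(53.48 − 10) − 305.0 = 138.5·ln 43.48 − 305.0 = 138.5·3.7723 − 305.0 = 217.464.
Rounded: (255, 235, 217).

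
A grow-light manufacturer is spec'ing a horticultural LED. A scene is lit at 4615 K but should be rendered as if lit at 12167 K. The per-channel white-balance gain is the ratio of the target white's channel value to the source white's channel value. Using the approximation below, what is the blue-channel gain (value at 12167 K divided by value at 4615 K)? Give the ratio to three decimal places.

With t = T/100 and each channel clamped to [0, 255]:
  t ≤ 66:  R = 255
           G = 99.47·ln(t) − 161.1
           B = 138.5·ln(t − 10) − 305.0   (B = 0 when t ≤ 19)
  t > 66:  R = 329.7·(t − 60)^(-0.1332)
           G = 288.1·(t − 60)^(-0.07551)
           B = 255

1.329

At 4615 K (t = 46.15):
  B = 138.5·ln(46.15 − 10) − 305.0 = 138.5·ln 36.15 − 305.0 = 138.5·3.5877 − 305.0 = 191.893.
At 12167 K (t = 121.67):
  B = 255 by definition for t > 66.
Gain = 255.000 / 191.893 = 1.3289 → 1.329.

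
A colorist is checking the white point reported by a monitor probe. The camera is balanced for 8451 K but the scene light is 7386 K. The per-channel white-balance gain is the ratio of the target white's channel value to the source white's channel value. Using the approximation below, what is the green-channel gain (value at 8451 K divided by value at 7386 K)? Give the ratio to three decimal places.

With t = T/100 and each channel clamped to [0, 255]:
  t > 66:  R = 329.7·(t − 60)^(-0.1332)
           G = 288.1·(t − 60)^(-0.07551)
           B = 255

0.958

At 7386 K (t = 73.86):
  G = 288.1·(73.86 − 60)^(-0.07551) = 288.1·13.86^(-0.07551) = 288.1·0.81995 = 236.227.
At 8451 K (t = 84.51):
  G = 288.1·(84.51 − 60)^(-0.07551) = 288.1·24.51^(-0.07551) = 288.1·0.78540 = 226.274.
Gain = 226.274 / 236.227 = 0.9579 → 0.958.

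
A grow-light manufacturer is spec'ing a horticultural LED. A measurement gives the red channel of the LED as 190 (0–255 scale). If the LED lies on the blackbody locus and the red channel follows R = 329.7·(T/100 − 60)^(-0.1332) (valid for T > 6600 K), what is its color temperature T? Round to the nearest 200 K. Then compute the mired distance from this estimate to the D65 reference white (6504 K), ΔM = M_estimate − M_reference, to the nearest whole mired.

-72 mireds

(t − 60)^(-0.1332) = 190/329.7 = 0.57628.
t − 60 = 0.57628^(1/-0.1332) = 0.57628^(-7.508) = 62.667, so t = 122.667.
T = 100·t = 12267 K → 12200 K to the nearest 200 K.
M_estimate = 10⁶/12200 = 81.97; M_reference = 10⁶/6504 = 153.75.
ΔM = 81.97 − 153.75 = -71.78 → -72 mireds.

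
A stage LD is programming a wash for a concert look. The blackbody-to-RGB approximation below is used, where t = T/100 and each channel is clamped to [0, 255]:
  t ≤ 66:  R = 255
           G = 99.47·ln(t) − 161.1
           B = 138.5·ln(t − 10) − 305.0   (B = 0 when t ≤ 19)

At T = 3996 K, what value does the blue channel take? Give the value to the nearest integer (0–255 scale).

t = 3996/100 = 39.96; the t ≤ 66 branch applies.
B = 138.5·ln(39.96 − 10) − 305.0 = 138.5·ln 29.96 − 305.0 = 138.5·3.3999 − 305.0 = 165.881.
Rounded: 166.

166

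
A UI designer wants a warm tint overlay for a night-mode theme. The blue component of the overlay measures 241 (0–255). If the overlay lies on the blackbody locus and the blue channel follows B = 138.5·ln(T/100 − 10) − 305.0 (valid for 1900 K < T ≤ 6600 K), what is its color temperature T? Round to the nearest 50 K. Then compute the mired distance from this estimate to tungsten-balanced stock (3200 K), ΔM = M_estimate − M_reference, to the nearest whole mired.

-150 mireds

ln(t − 10) = (241 + 305.0) / 138.5 = 3.9422.
t − 10 = e^3.9422 = 51.534, so t = 61.534.
T = 100·t = 6153 K → 6150 K to the nearest 50 K.
M_estimate = 10⁶/6150 = 162.60; M_reference = 10⁶/3200 = 312.50.
ΔM = 162.60 − 312.50 = -149.90 → -150 mireds.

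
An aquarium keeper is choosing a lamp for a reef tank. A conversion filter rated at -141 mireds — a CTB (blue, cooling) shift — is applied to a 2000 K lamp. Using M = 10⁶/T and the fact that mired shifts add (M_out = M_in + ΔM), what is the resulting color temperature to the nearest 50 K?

2800 K

M_in = 10⁶/2000 = 500.00 mireds.
M_out = 500.00 + (-141) = 359.00 mireds.
T_out = 10⁶/359.00 = 2785.5 K → 2800 K.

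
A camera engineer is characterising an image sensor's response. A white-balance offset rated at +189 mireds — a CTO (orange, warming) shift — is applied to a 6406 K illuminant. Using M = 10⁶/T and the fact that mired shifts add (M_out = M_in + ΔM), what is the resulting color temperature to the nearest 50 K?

M_in = 10⁶/6406 = 156.10 mireds.
M_out = 156.10 + (+189) = 345.10 mireds.
T_out = 10⁶/345.10 = 2897.7 K → 2900 K.

2900 K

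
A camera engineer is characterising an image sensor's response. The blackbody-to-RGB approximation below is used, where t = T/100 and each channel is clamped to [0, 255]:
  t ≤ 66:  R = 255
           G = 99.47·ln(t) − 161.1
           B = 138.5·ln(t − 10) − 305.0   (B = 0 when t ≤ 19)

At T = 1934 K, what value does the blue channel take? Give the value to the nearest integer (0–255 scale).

t = 1934/100 = 19.34; the t ≤ 66 branch applies.
B = 138.5·ln(19.34 − 10) − 305.0 = 138.5·ln 9.34 − 305.0 = 138.5·2.2343 − 305.0 = 4.451.
Rounded: 4.

4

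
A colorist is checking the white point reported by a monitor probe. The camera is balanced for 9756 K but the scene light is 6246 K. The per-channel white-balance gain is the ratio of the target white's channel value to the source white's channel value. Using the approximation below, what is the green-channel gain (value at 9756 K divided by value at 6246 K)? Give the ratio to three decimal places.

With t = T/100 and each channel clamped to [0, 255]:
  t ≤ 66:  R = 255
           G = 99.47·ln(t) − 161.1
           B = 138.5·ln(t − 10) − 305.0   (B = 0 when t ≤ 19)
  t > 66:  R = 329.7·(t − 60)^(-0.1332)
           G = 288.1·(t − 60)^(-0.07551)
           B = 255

At 6246 K (t = 62.46):
  G = 99.47·ln 62.46 − 161.1 = 99.47·4.1345 − 161.1 = 250.161.
At 9756 K (t = 97.56):
  G = 288.1·(97.56 − 60)^(-0.07551) = 288.1·37.56^(-0.07551) = 288.1·0.76049 = 219.097.
Gain = 219.097 / 250.161 = 0.8758 → 0.876.

0.876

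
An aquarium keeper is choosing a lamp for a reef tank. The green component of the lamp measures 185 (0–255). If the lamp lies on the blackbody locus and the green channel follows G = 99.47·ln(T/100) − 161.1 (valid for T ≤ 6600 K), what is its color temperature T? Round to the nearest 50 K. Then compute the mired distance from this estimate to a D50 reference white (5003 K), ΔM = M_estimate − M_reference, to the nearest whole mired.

ln t = (185 + 161.1) / 99.47 = 3.4794.
t = e^3.4794 = 32.442.
T = 100·t = 3244 K → 3250 K to the nearest 50 K.
M_estimate = 10⁶/3250 = 307.69; M_reference = 10⁶/5003 = 199.88.
ΔM = 307.69 − 199.88 = 107.81 → +108 mireds.

+108 mireds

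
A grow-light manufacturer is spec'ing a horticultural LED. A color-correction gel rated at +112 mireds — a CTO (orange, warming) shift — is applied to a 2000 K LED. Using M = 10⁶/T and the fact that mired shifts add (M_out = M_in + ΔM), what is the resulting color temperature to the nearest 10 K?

1630 K

M_in = 10⁶/2000 = 500.00 mireds.
M_out = 500.00 + (+112) = 612.00 mireds.
T_out = 10⁶/612.00 = 1634.0 K → 1630 K.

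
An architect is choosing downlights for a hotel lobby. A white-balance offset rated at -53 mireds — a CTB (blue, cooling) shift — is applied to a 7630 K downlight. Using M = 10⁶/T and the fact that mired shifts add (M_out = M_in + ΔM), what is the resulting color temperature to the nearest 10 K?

M_in = 10⁶/7630 = 131.06 mireds.
M_out = 131.06 + (-53) = 78.06 mireds.
T_out = 10⁶/78.06 = 12810.4 K → 12810 K.

12810 K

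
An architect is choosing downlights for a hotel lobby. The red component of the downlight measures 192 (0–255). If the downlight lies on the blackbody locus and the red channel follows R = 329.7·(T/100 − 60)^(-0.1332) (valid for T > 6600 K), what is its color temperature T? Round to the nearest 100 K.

11800 K

(t − 60)^(-0.1332) = 192/329.7 = 0.58235.
t − 60 = 0.58235^(1/-0.1332) = 0.58235^(-7.508) = 57.929, so t = 117.929.
T = 100·t = 11793 K → 11800 K to the nearest 100 K.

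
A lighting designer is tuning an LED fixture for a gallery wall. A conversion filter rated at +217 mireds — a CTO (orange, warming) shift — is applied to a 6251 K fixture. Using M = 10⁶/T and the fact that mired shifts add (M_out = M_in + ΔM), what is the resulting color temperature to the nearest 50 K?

M_in = 10⁶/6251 = 159.97 mireds.
M_out = 159.97 + (+217) = 376.97 mireds.
T_out = 10⁶/376.97 = 2652.7 K → 2650 K.

2650 K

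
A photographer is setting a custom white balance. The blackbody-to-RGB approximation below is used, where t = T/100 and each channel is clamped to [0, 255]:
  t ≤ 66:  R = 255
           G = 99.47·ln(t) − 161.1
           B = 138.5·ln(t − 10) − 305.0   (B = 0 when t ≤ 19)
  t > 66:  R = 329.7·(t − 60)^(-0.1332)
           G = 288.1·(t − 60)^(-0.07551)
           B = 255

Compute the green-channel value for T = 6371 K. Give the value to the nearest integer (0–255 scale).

252

t = 6371/100 = 63.71; the t ≤ 66 branch applies.
G = 99.47·ln 63.71 − 161.1 = 99.47·4.1543 − 161.1 = 252.132.
Rounded: 252.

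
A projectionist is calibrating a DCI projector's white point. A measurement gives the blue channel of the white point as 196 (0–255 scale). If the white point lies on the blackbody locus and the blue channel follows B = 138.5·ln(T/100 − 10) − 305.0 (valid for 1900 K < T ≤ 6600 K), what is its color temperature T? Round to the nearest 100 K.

ln(t − 10) = (196 + 305.0) / 138.5 = 3.6173.
t − 10 = e^3.6173 = 37.238, so t = 47.238.
T = 100·t = 4724 K → 4700 K to the nearest 100 K.

4700 K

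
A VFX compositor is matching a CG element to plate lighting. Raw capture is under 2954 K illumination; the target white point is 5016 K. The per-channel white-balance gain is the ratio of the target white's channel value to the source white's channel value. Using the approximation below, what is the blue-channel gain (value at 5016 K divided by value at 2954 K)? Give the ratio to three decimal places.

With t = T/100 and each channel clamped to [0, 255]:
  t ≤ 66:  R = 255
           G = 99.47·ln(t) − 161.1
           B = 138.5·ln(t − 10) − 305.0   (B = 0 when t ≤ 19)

1.935

At 2954 K (t = 29.54):
  B = 138.5·ln(29.54 − 10) − 305.0 = 138.5·ln 19.54 − 305.0 = 138.5·2.9725 − 305.0 = 106.686.
At 5016 K (t = 50.16):
  B = 138.5·ln(50.16 − 10) − 305.0 = 138.5·ln 40.16 − 305.0 = 138.5·3.6929 − 305.0 = 206.463.
Gain = 206.463 / 106.686 = 1.9352 → 1.935.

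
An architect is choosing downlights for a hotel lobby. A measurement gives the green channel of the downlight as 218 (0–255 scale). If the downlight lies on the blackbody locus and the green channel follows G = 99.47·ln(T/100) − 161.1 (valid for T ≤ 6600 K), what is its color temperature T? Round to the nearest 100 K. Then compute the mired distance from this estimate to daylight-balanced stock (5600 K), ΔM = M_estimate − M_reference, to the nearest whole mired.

+44 mireds

ln t = (218 + 161.1) / 99.47 = 3.8112.
t = e^3.8112 = 45.205.
T = 100·t = 4520 K → 4500 K to the nearest 100 K.
M_estimate = 10⁶/4500 = 222.22; M_reference = 10⁶/5600 = 178.57.
ΔM = 222.22 − 178.57 = 43.65 → +44 mireds.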